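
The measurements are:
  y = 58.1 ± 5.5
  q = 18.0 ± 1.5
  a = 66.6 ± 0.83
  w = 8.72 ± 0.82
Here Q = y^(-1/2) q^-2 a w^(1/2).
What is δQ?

Products/powers → add relative errors in quadrature, weighted by exponent:
  (−½·δy/y)² = (-0.5×0.0947)² = 0.00224;  (-2·δq/q)² = (-2×0.0833)² = 0.0278;  (1·δa/a)² = (1×0.0125)² = 0.000155;  (½·δw/w)² = (0.5×0.0940)² = 0.00221
δQ/Q = √(0.0324) = 0.180
Q = 0.0796, so δQ = 0.180 × 0.0796 = 0.0143.

0.0143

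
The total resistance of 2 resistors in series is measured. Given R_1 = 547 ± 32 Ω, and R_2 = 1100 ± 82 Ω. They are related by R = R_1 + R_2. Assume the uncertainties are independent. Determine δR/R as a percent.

5.34%

For a sum/difference, combine absolute errors in quadrature:
  (δR_1)² = 1020;  (δR_2)² = 6720
δR = √(7750) = 88.0 Ω
R = 1650 Ω, so δR/R = 88.0/1650 = 0.0534.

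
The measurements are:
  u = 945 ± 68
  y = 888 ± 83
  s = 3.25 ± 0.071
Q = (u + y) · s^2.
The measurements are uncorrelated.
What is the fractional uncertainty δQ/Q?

Let w = u + y = 1830. δw = √(δu² + δy²) = √(4620 + 6890) = 107, so δw/w = 0.0585.
Q is then a monomial in w, s:
δQ/Q = √((δw/w)² + (2·δs/s)²) = √(0.00343 + 0.00191) = 0.0730

0.0730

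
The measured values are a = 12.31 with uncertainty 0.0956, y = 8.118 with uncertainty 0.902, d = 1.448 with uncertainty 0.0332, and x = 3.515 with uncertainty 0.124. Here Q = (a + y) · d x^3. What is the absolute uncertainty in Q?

Let u = a + y = 20.43. δu = √(δa² + δy²) = √(0.00914 + 0.814) = 0.907, so δu/u = 0.0444.
Q is then a monomial in u, d, x:
δQ/Q = √((δu/u)² + (1·δd/d)² + (3·δx/x)²) = √(0.00197 + 0.000526 + 0.0112) = 0.117
Q = 1285, so δQ = 0.117 × 1285 = 150.

150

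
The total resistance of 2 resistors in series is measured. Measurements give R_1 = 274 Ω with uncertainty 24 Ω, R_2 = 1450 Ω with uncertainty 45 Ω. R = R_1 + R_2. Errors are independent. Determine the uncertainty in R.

51.0 Ω

Absolute uncertainties add in quadrature for a linear combination:
  (δR_1)² = 576;  (δR_2)² = 2020
δR = √(2600) = 51.0 Ω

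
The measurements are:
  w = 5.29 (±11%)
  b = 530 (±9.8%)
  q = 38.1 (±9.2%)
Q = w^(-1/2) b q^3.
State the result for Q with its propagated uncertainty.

Relative error in a monomial: (δQ/Q)² = Σ (nᵢ · δxᵢ/xᵢ)².
  (−½·δw/w)² = (-0.5×0.110)² = 0.00302;  (1·δb/b)² = (1×0.0980)² = 0.00960;  (3·δq/q)² = (3×0.0920)² = 0.0762
δQ/Q = √(0.0888) = 0.298
Q = 1.27e+07, so δQ = 0.298 × 1.27e+07 = 3.8e+06.

(1.27 ± 0.380) × 10^7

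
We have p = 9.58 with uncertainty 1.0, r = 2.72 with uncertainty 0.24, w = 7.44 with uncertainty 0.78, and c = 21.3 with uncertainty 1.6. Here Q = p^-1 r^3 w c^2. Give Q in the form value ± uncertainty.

For a monomial Q ∝ p^-1, r^3, w, c^2, fractional errors add in quadrature:
  (-1·δp/p)² = (-1×0.104)² = 0.0109;  (3·δr/r)² = (3×0.0882)² = 0.0701;  (1·δw/w)² = (1×0.105)² = 0.0110;  (2·δc/c)² = (2×0.0751)² = 0.0226
δQ/Q = √(0.115) = 0.338
Q = 7090, so δQ = 0.338 × 7090 = 2400.

7090 ± 2400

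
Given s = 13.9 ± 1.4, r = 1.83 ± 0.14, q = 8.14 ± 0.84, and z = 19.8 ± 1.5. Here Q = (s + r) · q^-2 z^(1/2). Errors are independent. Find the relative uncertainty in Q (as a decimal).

0.228

Let u = s + r = 15.7. δu = √(δs² + δr²) = √(1.96 + 0.0196) = 1.41, so δu/u = 0.0894.
Q is then a monomial in u, q, z:
δQ/Q = √((δu/u)² + (-2·δq/q)² + (½·δz/z)²) = √(0.00800 + 0.0426 + 0.00143) = 0.228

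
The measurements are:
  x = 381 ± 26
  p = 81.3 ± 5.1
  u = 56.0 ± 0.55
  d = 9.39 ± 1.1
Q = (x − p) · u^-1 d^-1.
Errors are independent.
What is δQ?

0.0838

Let w = x − p = 300. δw = √(δx² + δp²) = √(676 + 26.0) = 26.5, so δw/w = 0.0884.
Q is then a monomial in w, u, d:
δQ/Q = √((δw/w)² + (-1·δu/u)² + (-1·δd/d)²) = √(0.00782 + 9.65e-05 + 0.0137) = 0.147
Q = 0.570, so δQ = 0.147 × 0.570 = 0.0838.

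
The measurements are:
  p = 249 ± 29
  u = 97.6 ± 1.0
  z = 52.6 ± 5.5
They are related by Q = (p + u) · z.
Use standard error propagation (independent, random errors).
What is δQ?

2440

Let w = p + u = 347. δw = √(δp² + δu²) = √(841 + 1.00) = 29.0, so δw/w = 0.0837.
Q is then a monomial in w, z:
δQ/Q = √((δw/w)² + (1·δz/z)²) = √(0.00701 + 0.0109) = 0.134
Q = 18200, so δQ = 0.134 × 18200 = 2440.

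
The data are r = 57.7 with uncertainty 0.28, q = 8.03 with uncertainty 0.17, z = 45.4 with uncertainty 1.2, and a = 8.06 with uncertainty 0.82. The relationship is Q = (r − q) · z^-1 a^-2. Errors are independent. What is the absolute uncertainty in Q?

0.00346

Let u = r − q = 49.7. δu = √(δr² + δq²) = √(0.0784 + 0.0289) = 0.328, so δu/u = 0.00659.
Q is then a monomial in u, z, a:
δQ/Q = √((δu/u)² + (-1·δz/z)² + (-2·δa/a)²) = √(4.35e-05 + 0.000699 + 0.0414) = 0.205
Q = 0.0168, so δQ = 0.205 × 0.0168 = 0.00346.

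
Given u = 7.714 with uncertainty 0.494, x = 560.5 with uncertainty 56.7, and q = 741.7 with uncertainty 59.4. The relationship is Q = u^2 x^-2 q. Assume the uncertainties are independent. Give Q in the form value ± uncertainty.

Relative error in a monomial: (δQ/Q)² = Σ (nᵢ · δxᵢ/xᵢ)².
  (2·δu/u)² = (2×0.0640)² = 0.0164;  (-2·δx/x)² = (-2×0.101)² = 0.0409;  (1·δq/q)² = (1×0.0801)² = 0.00641
δQ/Q = √(0.0638) = 0.252
Q = 0.1405, so δQ = 0.252 × 0.1405 = 0.0355.

0.1405 ± 0.0355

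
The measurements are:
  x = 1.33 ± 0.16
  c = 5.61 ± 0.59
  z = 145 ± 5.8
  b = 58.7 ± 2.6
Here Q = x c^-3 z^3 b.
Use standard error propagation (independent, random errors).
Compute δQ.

Q is a product of powers, so relative uncertainties combine in quadrature:
  (1·δx/x)² = (1×0.120)² = 0.0145;  (-3·δc/c)² = (-3×0.105)² = 0.0995;  (3·δz/z)² = (3×0.0400)² = 0.0144;  (1·δb/b)² = (1×0.0443)² = 0.00196
δQ/Q = √(0.130) = 0.361
Q = 1.35e+06, so δQ = 0.361 × 1.35e+06 = 4.87e+05.

4.87e+05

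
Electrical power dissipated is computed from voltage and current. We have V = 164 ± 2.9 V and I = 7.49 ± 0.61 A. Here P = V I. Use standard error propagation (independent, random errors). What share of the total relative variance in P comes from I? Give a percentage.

(δP/P)² = (1·δV/V)² + (1·δI/I)²
  V term: (1×0.0177)² = 0.000313
  I term: (1×0.0814)² = 0.00663
Total = 0.00695. Share from I = 0.00663/0.00695 = 0.955.

95.5%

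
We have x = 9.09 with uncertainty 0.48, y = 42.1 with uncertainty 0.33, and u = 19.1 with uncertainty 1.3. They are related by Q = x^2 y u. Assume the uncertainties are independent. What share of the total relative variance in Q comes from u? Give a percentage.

(δQ/Q)² = (2·δx/x)² + (1·δy/y)² + (1·δu/u)²
  x term: (2×0.0528)² = 0.0112
  y term: (1×0.00784)² = 6.14e-05
  u term: (1×0.0681)² = 0.00463
Total = 0.0158. Share from u = 0.00463/0.0158 = 0.292.

29.2%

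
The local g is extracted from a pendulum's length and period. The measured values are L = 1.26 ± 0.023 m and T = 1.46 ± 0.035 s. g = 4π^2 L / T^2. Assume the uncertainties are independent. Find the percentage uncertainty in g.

5.13%

Relative error in a monomial: (δg/g)² = Σ (nᵢ · δxᵢ/xᵢ)².
  (1·δL/L)² = (1×0.0183)² = 0.000333;  (-2·δT/T)² = (-2×0.0240)² = 0.00230
δg/g = √(0.00263) = 0.0513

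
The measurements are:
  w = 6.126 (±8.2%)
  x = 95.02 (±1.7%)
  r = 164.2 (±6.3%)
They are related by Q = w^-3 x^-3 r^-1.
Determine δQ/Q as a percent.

Relative error in a monomial: (δQ/Q)² = Σ (nᵢ · δxᵢ/xᵢ)².
  (-3·δw/w)² = (-3×0.0820)² = 0.0605;  (-3·δx/x)² = (-3×0.0170)² = 0.00260;  (-1·δr/r)² = (-1×0.0630)² = 0.00397
δQ/Q = √(0.0671) = 0.259

25.9%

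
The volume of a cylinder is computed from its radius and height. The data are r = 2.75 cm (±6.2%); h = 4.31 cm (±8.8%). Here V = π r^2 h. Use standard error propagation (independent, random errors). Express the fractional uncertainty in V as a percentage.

Products/powers → add relative errors in quadrature, weighted by exponent:
  (2·δr/r)² = (2×0.0620)² = 0.0154;  (1·δh/h)² = (1×0.0880)² = 0.00774
δV/V = √(0.0231) = 0.152

15.2%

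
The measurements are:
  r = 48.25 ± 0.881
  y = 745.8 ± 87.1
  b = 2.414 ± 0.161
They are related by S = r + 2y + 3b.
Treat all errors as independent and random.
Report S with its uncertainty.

1547 ± 174

S is a linear combination, so absolute uncertainties add in quadrature:
  (δr)² = 0.776;  (2·δy)² = 30300;  (3·δb)² = 0.233
δS = √(30300) = 174
S = 1547.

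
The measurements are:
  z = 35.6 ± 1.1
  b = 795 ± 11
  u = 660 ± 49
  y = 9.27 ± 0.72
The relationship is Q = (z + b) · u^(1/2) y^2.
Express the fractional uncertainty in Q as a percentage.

Let w = z + b = 831. δw = √(δz² + δb²) = √(1.21 + 121) = 11.1, so δw/w = 0.0133.
Q is then a monomial in w, u, y:
δQ/Q = √((δw/w)² + (½·δu/u)² + (2·δy/y)²) = √(0.000177 + 0.00138 + 0.0241) = 0.160

16.0%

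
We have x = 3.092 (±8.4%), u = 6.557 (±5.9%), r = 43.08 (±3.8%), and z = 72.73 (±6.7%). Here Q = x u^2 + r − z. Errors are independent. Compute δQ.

Let p = x·u^2 = 132.9. δp/p = √((1·δx/x)² + (2·δu/u)²) = √(0.00706 + 0.0139) = 0.145, so δp = 19.3.
Q = p + r − z: δQ = √(δp² + δr² + δz²) = √(371 + 2.68 + 23.7) = 19.9

19.9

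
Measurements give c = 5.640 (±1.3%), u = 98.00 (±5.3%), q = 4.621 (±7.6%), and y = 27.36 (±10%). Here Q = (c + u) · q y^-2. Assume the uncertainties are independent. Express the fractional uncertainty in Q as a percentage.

22.0%

Let w = c + u = 103.6. δw = √(δc² + δu²) = √(0.00538 + 27.0) = 5.19, so δw/w = 0.0501.
Q is then a monomial in w, q, y:
δQ/Q = √((δw/w)² + (1·δq/q)² + (-2·δy/y)²) = √(0.00251 + 0.00578 + 0.0400) = 0.220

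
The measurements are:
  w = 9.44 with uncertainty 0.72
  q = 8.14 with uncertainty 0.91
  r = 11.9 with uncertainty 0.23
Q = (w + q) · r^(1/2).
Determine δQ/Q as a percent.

6.67%

Let u = w + q = 17.6. δu = √(δw² + δq²) = √(0.518 + 0.828) = 1.16, so δu/u = 0.0660.
Q is then a monomial in u, r:
δQ/Q = √((δu/u)² + (½·δr/r)²) = √(0.00436 + 9.34e-05) = 0.0667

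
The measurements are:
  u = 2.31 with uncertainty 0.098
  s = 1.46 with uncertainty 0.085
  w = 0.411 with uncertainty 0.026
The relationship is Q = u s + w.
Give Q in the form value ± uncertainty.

Let p = u·s = 3.37. δp/p = √((1·δu/u)² + (1·δs/s)²) = √(0.00180 + 0.00339) = 0.0720, so δp = 0.243.
Q = p + w: δQ = √(δp² + δw²) = √(0.0590 + 0.000676) = 0.244
Q = 3.78.

3.78 ± 0.244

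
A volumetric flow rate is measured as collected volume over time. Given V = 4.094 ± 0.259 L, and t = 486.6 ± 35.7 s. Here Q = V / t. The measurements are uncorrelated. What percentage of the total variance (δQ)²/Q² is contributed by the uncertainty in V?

42.6%

(δQ/Q)² = (1·δV/V)² + (-1·δt/t)²
  V term: (1×0.0633)² = 0.00400
  t term: (-1×0.0734)² = 0.00538
Total = 0.00938. Share from V = 0.00400/0.00938 = 0.426.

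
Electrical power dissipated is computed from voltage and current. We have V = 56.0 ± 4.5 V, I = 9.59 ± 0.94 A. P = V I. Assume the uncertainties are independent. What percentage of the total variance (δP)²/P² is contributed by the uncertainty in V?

(δP/P)² = (1·δV/V)² + (1·δI/I)²
  V term: (1×0.0804)² = 0.00646
  I term: (1×0.0980)² = 0.00961
Total = 0.0161. Share from V = 0.00646/0.0161 = 0.402.

40.2%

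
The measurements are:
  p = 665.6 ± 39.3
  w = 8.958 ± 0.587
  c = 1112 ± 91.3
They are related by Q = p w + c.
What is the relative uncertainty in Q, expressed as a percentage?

Let h = p·w = 5962. δh/h = √((1·δp/p)² + (1·δw/w)²) = √(0.00349 + 0.00429) = 0.0882, so δh = 526.
Q = h + c: δQ = √(δh² + δc²) = √(2.77e+05 + 8340) = 534
Q = 7074, so δQ/Q = 534/7074 = 0.0755.

7.55%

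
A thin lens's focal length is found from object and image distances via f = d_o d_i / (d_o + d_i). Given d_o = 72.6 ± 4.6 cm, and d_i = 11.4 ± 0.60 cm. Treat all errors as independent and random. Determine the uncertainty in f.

∂f/∂d_o = (d_i/(d_o+d_i))² = 0.0184;  ∂f/∂d_i = (d_o/(d_o+d_i))² = 0.747
δf = √((∂f/∂d_o · δd_o)² + (∂f/∂d_i · δd_i)²) = √(0.00718 + 0.201) = 0.456 cm

0.456 cm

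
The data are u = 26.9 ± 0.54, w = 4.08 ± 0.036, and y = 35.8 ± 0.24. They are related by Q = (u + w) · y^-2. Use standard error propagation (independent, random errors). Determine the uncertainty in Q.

0.000532

Let h = u + w = 31.0. δh = √(δu² + δw²) = √(0.292 + 0.00130) = 0.541, so δh/h = 0.0175.
Q is then a monomial in h, y:
δQ/Q = √((δh/h)² + (-2·δy/y)²) = √(0.000305 + 0.000180) = 0.0220
Q = 0.0242, so δQ = 0.0220 × 0.0242 = 0.000532.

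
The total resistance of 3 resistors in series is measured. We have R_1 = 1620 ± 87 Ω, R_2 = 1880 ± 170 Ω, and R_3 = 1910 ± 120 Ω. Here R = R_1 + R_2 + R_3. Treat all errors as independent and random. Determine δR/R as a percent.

4.17%

Sums and differences: (δR)² = Σ (cᵢ δxᵢ)².
  (δR_1)² = 7570;  (δR_2)² = 28900;  (δR_3)² = 14400
δR = √(50900) = 226 Ω
R = 5410 Ω, so δR/R = 226/5410 = 0.0417.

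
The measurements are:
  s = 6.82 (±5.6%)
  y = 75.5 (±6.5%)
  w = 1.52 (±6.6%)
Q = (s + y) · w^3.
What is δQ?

59.8

Let u = s + y = 82.3. δu = √(δs² + δy²) = √(0.146 + 24.1) = 4.92, so δu/u = 0.0598.
Q is then a monomial in u, w:
δQ/Q = √((δu/u)² + (3·δw/w)²) = √(0.00358 + 0.0392) = 0.207
Q = 289, so δQ = 0.207 × 289 = 59.8.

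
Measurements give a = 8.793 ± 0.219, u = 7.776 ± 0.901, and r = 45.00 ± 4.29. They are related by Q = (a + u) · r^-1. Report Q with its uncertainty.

0.3682 ± 0.0407

Let w = a + u = 16.57. δw = √(δa² + δu²) = √(0.0480 + 0.812) = 0.927, so δw/w = 0.0560.
Q is then a monomial in w, r:
δQ/Q = √((δw/w)² + (-1·δr/r)²) = √(0.00313 + 0.00909) = 0.111
Q = 0.3682, so δQ = 0.111 × 0.3682 = 0.0407.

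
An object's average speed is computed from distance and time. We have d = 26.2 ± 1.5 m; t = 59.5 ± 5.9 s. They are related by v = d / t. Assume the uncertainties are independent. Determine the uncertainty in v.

Relative error in a monomial: (δv/v)² = Σ (nᵢ · δxᵢ/xᵢ)².
  (1·δd/d)² = (1×0.0573)² = 0.00328;  (-1·δt/t)² = (-1×0.0992)² = 0.00983
δv/v = √(0.0131) = 0.115
v = 0.440 m/s, so δv = 0.115 × 0.440 = 0.0504 m/s.

0.0504 m/s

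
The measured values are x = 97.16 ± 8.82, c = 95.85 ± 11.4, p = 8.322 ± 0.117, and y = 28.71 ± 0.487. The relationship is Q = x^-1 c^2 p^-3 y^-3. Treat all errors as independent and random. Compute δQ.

Since Q is a product/quotient, work with relative uncertainties:
  (-1·δx/x)² = (-1×0.0908)² = 0.00824;  (2·δc/c)² = (2×0.119)² = 0.0566;  (-3·δp/p)² = (-3×0.0141)² = 0.00178;  (-3·δy/y)² = (-3×0.0170)² = 0.00259
δQ/Q = √(0.0692) = 0.263
Q = 6.933e-06, so δQ = 0.263 × 6.933e-06 = 1.82e-06.

1.82e-06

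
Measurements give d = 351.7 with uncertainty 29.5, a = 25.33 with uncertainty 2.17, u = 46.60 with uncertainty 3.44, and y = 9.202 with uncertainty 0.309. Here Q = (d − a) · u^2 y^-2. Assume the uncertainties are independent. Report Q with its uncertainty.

Let w = d − a = 326.4. δw = √(δd² + δa²) = √(870 + 4.71) = 29.6, so δw/w = 0.0906.
Q is then a monomial in w, u, y:
δQ/Q = √((δw/w)² + (2·δu/u)² + (-2·δy/y)²) = √(0.00821 + 0.0218 + 0.00451) = 0.186
Q = 8370, so δQ = 0.186 × 8370 = 1560.

8370 ± 1560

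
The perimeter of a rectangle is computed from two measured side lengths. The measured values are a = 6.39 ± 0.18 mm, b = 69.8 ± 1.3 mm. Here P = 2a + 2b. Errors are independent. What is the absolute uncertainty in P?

Sums and differences: (δP)² = Σ (cᵢ δxᵢ)².
  (2·δa)² = 0.130;  (2·δb)² = 6.76
δP = √(6.89) = 2.62 mm

2.62 mm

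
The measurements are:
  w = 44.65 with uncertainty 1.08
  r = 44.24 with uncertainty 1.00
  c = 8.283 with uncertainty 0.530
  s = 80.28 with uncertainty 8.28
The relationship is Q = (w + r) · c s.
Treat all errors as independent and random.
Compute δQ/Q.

Let u = w + r = 88.89. δu = √(δw² + δr²) = √(1.17 + 1.00) = 1.47, so δu/u = 0.0166.
Q is then a monomial in u, c, s:
δQ/Q = √((δu/u)² + (1·δc/c)² + (1·δs/s)²) = √(0.000274 + 0.00409 + 0.0106) = 0.122

0.122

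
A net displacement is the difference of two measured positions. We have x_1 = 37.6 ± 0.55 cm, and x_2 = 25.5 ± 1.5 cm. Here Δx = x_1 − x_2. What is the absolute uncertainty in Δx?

Each term contributes (cᵢ δxᵢ)² to (δΔx)²:
  (δx_1)² = 0.303;  (δx_2)² = 2.25
δΔx = √(2.55) = 1.60 cm

1.60 cm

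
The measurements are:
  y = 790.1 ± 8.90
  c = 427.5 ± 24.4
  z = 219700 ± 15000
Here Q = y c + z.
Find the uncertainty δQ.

Let p = y·c = 337800. δp/p = √((1·δy/y)² + (1·δc/c)²) = √(0.000127 + 0.00326) = 0.0582, so δp = 19700.
Q = p + z: δQ = √(δp² + δz²) = √(3.86e+08 + 2.25e+08) = 24700

24700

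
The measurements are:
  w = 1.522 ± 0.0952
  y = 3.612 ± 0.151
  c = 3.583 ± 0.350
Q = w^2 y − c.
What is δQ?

1.16

Let p = w^2·y = 8.367. δp/p = √((2·δw/w)² + (1·δy/y)²) = √(0.0156 + 0.00175) = 0.132, so δp = 1.10.
Q = p − c: δQ = √(δp² + δc²) = √(1.22 + 0.122) = 1.16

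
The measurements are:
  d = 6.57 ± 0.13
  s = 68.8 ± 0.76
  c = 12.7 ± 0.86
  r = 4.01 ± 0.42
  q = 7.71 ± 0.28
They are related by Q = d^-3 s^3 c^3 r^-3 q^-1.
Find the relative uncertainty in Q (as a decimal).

Relative error in a monomial: (δQ/Q)² = Σ (nᵢ · δxᵢ/xᵢ)².
  (-3·δd/d)² = (-3×0.0198)² = 0.00352;  (3·δs/s)² = (3×0.0110)² = 0.00110;  (3·δc/c)² = (3×0.0677)² = 0.0413;  (-3·δr/r)² = (-3×0.105)² = 0.0987;  (-1·δq/q)² = (-1×0.0363)² = 0.00132
δQ/Q = √(0.146) = 0.382

0.382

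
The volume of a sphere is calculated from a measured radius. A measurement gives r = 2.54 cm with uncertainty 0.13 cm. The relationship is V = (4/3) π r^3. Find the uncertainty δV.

10.5 cm^3

Each factor contributes (exponent × relative error)² to (δV/V)²:
  (3·δr/r)² = (3×0.0512)² = 0.0236
δV/V = √(0.0236) = 0.154
V = 68.6 cm^3, so δV = 0.154 × 68.6 = 10.5 cm^3.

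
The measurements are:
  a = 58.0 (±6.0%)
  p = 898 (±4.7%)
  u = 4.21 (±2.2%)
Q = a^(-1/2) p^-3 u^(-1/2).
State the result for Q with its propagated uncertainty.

Products/powers → add relative errors in quadrature, weighted by exponent:
  (−½·δa/a)² = (-0.5×0.0600)² = 0.000900;  (-3·δp/p)² = (-3×0.0470)² = 0.0199;  (−½·δu/u)² = (-0.5×0.0220)² = 0.000121
δQ/Q = √(0.0209) = 0.145
Q = 8.84e-11, so δQ = 0.145 × 8.84e-11 = 1.28e-11.

(8.84 ± 1.28) × 10^-11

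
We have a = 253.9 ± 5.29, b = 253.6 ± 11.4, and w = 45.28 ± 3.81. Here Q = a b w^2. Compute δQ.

For a monomial Q ∝ a, b, w^2, fractional errors add in quadrature:
  (1·δa/a)² = (1×0.0208)² = 0.000434;  (1·δb/b)² = (1×0.0450)² = 0.00202;  (2·δw/w)² = (2×0.0841)² = 0.0283
δQ/Q = √(0.0308) = 0.175
Q = 1.32e+08, so δQ = 0.175 × 1.32e+08 = 2.32e+07.

2.32e+07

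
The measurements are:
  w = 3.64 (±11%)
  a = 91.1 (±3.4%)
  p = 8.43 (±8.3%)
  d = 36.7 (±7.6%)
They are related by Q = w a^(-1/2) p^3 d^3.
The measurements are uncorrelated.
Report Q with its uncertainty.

Each factor contributes (exponent × relative error)² to (δQ/Q)²:
  (1·δw/w)² = (1×0.110)² = 0.0121;  (−½·δa/a)² = (-0.5×0.0340)² = 0.000289;  (3·δp/p)² = (3×0.0830)² = 0.0620;  (3·δd/d)² = (3×0.0760)² = 0.0520
δQ/Q = √(0.126) = 0.355
Q = 1.13e+07, so δQ = 0.355 × 1.13e+07 = 4.01e+06.

(1.13 ± 0.401) × 10^7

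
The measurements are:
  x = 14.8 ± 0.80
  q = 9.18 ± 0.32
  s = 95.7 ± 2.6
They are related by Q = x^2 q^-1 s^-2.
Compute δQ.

0.000328

Products/powers → add relative errors in quadrature, weighted by exponent:
  (2·δx/x)² = (2×0.0541)² = 0.0117;  (-1·δq/q)² = (-1×0.0349)² = 0.00122;  (-2·δs/s)² = (-2×0.0272)² = 0.00295
δQ/Q = √(0.0159) = 0.126
Q = 0.00261, so δQ = 0.126 × 0.00261 = 0.000328.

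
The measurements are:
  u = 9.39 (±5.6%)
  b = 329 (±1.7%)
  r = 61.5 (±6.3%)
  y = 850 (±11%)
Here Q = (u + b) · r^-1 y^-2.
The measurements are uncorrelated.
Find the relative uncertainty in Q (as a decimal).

Let w = u + b = 338. δw = √(δu² + δb²) = √(0.277 + 31.3) = 5.62, so δw/w = 0.0166.
Q is then a monomial in w, r, y:
δQ/Q = √((δw/w)² + (-1·δr/r)² + (-2·δy/y)²) = √(0.000276 + 0.00397 + 0.0484) = 0.229

0.229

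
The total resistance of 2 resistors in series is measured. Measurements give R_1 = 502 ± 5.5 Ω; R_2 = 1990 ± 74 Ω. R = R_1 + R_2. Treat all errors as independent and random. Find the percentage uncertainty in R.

R is a linear combination, so absolute uncertainties add in quadrature:
  (δR_1)² = 30.2;  (δR_2)² = 5480
δR = √(5510) = 74.2 Ω
R = 2490 Ω, so δR/R = 74.2/2490 = 0.0298.

2.98%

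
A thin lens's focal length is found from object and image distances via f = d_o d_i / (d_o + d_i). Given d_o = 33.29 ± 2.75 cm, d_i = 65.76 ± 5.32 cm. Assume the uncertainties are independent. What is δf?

1.35 cm

∂f/∂d_o = (d_i/(d_o+d_i))² = 0.441;  ∂f/∂d_i = (d_o/(d_o+d_i))² = 0.113
δf = √((∂f/∂d_o · δd_o)² + (∂f/∂d_i · δd_i)²) = √(1.47 + 0.361) = 1.35 cm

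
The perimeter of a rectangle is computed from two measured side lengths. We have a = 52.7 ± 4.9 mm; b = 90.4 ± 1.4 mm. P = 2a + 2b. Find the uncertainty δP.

Absolute uncertainties add in quadrature for a linear combination:
  (2·δa)² = 96.0;  (2·δb)² = 7.84
δP = √(104) = 10.2 mm

10.2 mm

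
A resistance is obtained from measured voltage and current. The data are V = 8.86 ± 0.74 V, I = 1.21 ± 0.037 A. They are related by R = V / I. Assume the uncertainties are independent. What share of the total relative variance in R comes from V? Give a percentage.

88.2%

(δR/R)² = (1·δV/V)² + (-1·δI/I)²
  V term: (1×0.0835)² = 0.00698
  I term: (-1×0.0306)² = 0.000935
Total = 0.00791. Share from V = 0.00698/0.00791 = 0.882.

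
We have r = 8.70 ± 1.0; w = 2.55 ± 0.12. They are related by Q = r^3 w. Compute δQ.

584

Each factor contributes (exponent × relative error)² to (δQ/Q)²:
  (3·δr/r)² = (3×0.115)² = 0.119;  (1·δw/w)² = (1×0.0471)² = 0.00221
δQ/Q = √(0.121) = 0.348
Q = 1680, so δQ = 0.348 × 1680 = 584.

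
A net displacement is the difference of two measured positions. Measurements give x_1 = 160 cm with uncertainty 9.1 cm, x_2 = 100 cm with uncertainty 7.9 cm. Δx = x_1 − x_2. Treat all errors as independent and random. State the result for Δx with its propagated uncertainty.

Δx is a linear combination, so absolute uncertainties add in quadrature:
  (δx_1)² = 82.8;  (δx_2)² = 62.4
δΔx = √(145) = 12.1 cm
Δx = 60.0 cm.

60.0 ± 12.1 cm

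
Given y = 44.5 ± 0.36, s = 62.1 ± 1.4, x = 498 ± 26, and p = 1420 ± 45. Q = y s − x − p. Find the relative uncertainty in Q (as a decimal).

Let w = y·s = 2760. δw/w = √((1·δy/y)² + (1·δs/s)²) = √(6.54e-05 + 0.000508) = 0.0240, so δw = 66.2.
Q = w − x − p: δQ = √(δw² + δx² + δp²) = √(4380 + 676 + 2020) = 84.2
Q = 845, so δQ/Q = 84.2/845 = 0.0995.

0.0995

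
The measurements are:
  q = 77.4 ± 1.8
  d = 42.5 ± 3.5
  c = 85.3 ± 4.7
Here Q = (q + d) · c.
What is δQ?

656

Let u = q + d = 120. δu = √(δq² + δd²) = √(3.24 + 12.2) = 3.94, so δu/u = 0.0328.
Q is then a monomial in u, c:
δQ/Q = √((δu/u)² + (1·δc/c)²) = √(0.00108 + 0.00304) = 0.0641
Q = 10200, so δQ = 0.0641 × 10200 = 656.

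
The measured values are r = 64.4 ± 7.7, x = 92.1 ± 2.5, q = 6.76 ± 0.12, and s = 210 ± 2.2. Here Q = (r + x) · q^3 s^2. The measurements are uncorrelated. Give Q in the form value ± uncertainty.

Let u = r + x = 156. δu = √(δr² + δx²) = √(59.3 + 6.25) = 8.10, so δu/u = 0.0517.
Q is then a monomial in u, q, s:
δQ/Q = √((δu/u)² + (3·δq/q)² + (2·δs/s)²) = √(0.00268 + 0.00284 + 0.000439) = 0.0771
Q = 2.13e+09, so δQ = 0.0771 × 2.13e+09 = 1.64e+08.

(2.13 ± 0.164) × 10^9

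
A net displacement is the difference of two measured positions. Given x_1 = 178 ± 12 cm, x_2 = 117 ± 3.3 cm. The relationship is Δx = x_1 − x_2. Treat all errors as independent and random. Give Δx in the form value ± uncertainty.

61.0 ± 12.4 cm

For a sum/difference, combine absolute errors in quadrature:
  (δx_1)² = 144;  (δx_2)² = 10.9
δΔx = √(155) = 12.4 cm
Δx = 61.0 cm.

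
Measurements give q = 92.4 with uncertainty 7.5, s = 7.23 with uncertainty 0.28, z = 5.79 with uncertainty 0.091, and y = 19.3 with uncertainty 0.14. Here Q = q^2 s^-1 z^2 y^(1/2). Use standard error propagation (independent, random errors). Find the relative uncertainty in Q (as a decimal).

0.170

Products/powers → add relative errors in quadrature, weighted by exponent:
  (2·δq/q)² = (2×0.0812)² = 0.0264;  (-1·δs/s)² = (-1×0.0387)² = 0.00150;  (2·δz/z)² = (2×0.0157)² = 0.000988;  (½·δy/y)² = (0.5×0.00725)² = 1.32e-05
δQ/Q = √(0.0289) = 0.170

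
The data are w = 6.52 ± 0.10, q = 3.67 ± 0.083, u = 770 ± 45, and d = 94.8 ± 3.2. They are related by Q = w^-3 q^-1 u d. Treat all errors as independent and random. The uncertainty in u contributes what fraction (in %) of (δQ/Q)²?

(δQ/Q)² = (-3·δw/w)² + (-1·δq/q)² + (1·δu/u)² + (1·δd/d)²
  w term: (-3×0.0153)² = 0.00212
  q term: (-1×0.0226)² = 0.000511
  u term: (1×0.0584)² = 0.00342
  d term: (1×0.0338)² = 0.00114
Total = 0.00718. Share from u = 0.00342/0.00718 = 0.475.

47.5%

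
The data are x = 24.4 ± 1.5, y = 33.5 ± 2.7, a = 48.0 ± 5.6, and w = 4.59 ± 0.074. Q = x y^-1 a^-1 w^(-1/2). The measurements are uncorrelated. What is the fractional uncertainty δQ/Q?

0.155

Relative error in a monomial: (δQ/Q)² = Σ (nᵢ · δxᵢ/xᵢ)².
  (1·δx/x)² = (1×0.0615)² = 0.00378;  (-1·δy/y)² = (-1×0.0806)² = 0.00650;  (-1·δa/a)² = (-1×0.117)² = 0.0136;  (−½·δw/w)² = (-0.5×0.0161)² = 6.5e-05
δQ/Q = √(0.0240) = 0.155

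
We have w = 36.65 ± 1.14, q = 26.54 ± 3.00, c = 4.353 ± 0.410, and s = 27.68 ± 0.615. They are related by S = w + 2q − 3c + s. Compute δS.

6.26

Each term contributes (cᵢ δxᵢ)² to (δS)²:
  (δw)² = 1.30;  (2·δq)² = 36.0;  (3·δc)² = 1.51;  (δs)² = 0.378
δS = √(39.2) = 6.26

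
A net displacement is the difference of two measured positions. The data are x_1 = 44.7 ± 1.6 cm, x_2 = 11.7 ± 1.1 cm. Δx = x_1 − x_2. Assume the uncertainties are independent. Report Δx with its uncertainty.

33.0 ± 1.94 cm

Δx is a linear combination, so absolute uncertainties add in quadrature:
  (δx_1)² = 2.56;  (δx_2)² = 1.21
δΔx = √(3.77) = 1.94 cm
Δx = 33.0 cm.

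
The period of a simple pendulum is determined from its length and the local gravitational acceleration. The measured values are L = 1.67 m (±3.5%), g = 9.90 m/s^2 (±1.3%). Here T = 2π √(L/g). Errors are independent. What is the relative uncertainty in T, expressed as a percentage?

T is a product of powers, so relative uncertainties combine in quadrature:
  (½·δL/L)² = (0.5×0.0350)² = 0.000306;  (−½·δg/g)² = (-0.5×0.0130)² = 4.23e-05
δT/T = √(0.000349) = 0.0187

1.87%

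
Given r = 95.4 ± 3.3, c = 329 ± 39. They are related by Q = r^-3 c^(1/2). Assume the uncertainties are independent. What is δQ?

2.5e-06

For a monomial Q ∝ r^-3, c^(1/2), fractional errors add in quadrature:
  (-3·δr/r)² = (-3×0.0346)² = 0.0108;  (½·δc/c)² = (0.5×0.119)² = 0.00351
δQ/Q = √(0.0143) = 0.120
Q = 2.09e-05, so δQ = 0.120 × 2.09e-05 = 2.5e-06.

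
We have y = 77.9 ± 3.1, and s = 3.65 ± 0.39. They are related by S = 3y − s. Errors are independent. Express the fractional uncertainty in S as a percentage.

S is a linear combination, so absolute uncertainties add in quadrature:
  (3·δy)² = 86.5;  (δs)² = 0.152
δS = √(86.6) = 9.31
S = 230, so δS/S = 9.31/230 = 0.0405.

4.05%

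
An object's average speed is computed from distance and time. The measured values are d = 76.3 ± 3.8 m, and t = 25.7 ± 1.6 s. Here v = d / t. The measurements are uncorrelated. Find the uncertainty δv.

Products/powers → add relative errors in quadrature, weighted by exponent:
  (1·δd/d)² = (1×0.0498)² = 0.00248;  (-1·δt/t)² = (-1×0.0623)² = 0.00388
δv/v = √(0.00636) = 0.0797
v = 2.97 m/s, so δv = 0.0797 × 2.97 = 0.237 m/s.

0.237 m/s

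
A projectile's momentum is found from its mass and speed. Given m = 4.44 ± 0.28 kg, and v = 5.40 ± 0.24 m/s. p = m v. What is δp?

p is a product of powers, so relative uncertainties combine in quadrature:
  (1·δm/m)² = (1×0.0631)² = 0.00398;  (1·δv/v)² = (1×0.0444)² = 0.00198
δp/p = √(0.00595) = 0.0772
p = 24.0 kg·m/s, so δp = 0.0772 × 24.0 = 1.85 kg·m/s.

1.85 kg·m/s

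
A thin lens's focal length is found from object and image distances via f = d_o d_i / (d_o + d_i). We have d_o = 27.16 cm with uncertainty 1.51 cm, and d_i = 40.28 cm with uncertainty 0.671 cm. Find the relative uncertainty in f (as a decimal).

0.0339

∂f/∂d_o = (d_i/(d_o+d_i))² = 0.357;  ∂f/∂d_i = (d_o/(d_o+d_i))² = 0.162
δf = √((∂f/∂d_o · δd_o)² + (∂f/∂d_i · δd_i)²) = √(0.290 + 0.0118) = 0.550 cm
f = 16.22 cm, so δf/f = 0.550/16.22 = 0.0339.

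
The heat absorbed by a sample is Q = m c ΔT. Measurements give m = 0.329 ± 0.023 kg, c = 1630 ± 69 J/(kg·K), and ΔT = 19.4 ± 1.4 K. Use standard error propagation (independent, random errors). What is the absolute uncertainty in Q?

For a monomial Q ∝ m, c, ΔT, fractional errors add in quadrature:
  (1·δm/m)² = (1×0.0699)² = 0.00489;  (1·δc/c)² = (1×0.0423)² = 0.00179;  (1·δΔT/ΔT)² = (1×0.0722)² = 0.00521
δQ/Q = √(0.0119) = 0.109
Q = 10400 J, so δQ = 0.109 × 10400 = 1130 J.

1130 J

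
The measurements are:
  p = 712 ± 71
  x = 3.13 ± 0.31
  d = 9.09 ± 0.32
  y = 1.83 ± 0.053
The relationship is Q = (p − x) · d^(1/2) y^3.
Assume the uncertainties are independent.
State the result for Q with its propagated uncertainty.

13100 ± 1750

Let u = p − x = 709. δu = √(δp² + δx²) = √(5040 + 0.0961) = 71.0, so δu/u = 0.100.
Q is then a monomial in u, d, y:
δQ/Q = √((δu/u)² + (½·δd/d)² + (3·δy/y)²) = √(0.0100 + 0.000310 + 0.00755) = 0.134
Q = 13100, so δQ = 0.134 × 13100 = 1750.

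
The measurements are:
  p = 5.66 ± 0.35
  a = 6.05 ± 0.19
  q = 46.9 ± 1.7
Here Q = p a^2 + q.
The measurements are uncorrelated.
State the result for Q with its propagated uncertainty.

Let w = p·a^2 = 207. δw/w = √((1·δp/p)² + (2·δa/a)²) = √(0.00382 + 0.00395) = 0.0881, so δw = 18.3.
Q = w + q: δQ = √(δw² + δq²) = √(333 + 2.89) = 18.3
Q = 254.

254 ± 18.3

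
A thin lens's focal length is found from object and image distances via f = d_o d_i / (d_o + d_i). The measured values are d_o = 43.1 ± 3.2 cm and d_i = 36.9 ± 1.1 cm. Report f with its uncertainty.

∂f/∂d_o = (d_i/(d_o+d_i))² = 0.213;  ∂f/∂d_i = (d_o/(d_o+d_i))² = 0.290
δf = √((∂f/∂d_o · δd_o)² + (∂f/∂d_i · δd_i)²) = √(0.463 + 0.102) = 0.752 cm
f = 19.9 cm.

19.9 ± 0.752 cm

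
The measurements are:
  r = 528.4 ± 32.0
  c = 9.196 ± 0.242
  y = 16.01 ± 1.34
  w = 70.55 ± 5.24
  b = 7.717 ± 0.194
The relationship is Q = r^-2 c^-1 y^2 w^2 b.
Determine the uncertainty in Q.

Since Q is a product/quotient, work with relative uncertainties:
  (-2·δr/r)² = (-2×0.0606)² = 0.0147;  (-1·δc/c)² = (-1×0.0263)² = 0.000693;  (2·δy/y)² = (2×0.0837)² = 0.0280;  (2·δw/w)² = (2×0.0743)² = 0.0221;  (1·δb/b)² = (1×0.0251)² = 0.000632
δQ/Q = √(0.0661) = 0.257
Q = 3.834, so δQ = 0.257 × 3.834 = 0.986.

0.986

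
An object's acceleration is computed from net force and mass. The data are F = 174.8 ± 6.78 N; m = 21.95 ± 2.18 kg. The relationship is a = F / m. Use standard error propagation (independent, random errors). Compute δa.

0.849 m/s^2

Products/powers → add relative errors in quadrature, weighted by exponent:
  (1·δF/F)² = (1×0.0388)² = 0.00150;  (-1·δm/m)² = (-1×0.0993)² = 0.00986
δa/a = √(0.0114) = 0.107
a = 7.964 m/s^2, so δa = 0.107 × 7.964 = 0.849 m/s^2.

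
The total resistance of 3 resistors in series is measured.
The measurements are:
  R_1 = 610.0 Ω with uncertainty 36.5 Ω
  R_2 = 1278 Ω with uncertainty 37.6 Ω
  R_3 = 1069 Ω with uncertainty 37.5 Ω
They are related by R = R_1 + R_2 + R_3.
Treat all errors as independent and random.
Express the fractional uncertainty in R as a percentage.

Each term contributes (cᵢ δxᵢ)² to (δR)²:
  (δR_1)² = 1330;  (δR_2)² = 1410;  (δR_3)² = 1410
δR = √(4150) = 64.4 Ω
R = 2957 Ω, so δR/R = 64.4/2957 = 0.0218.

2.18%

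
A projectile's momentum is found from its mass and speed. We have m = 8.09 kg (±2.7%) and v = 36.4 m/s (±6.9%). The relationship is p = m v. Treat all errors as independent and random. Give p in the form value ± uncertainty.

294 ± 21.8 kg·m/s

Each factor contributes (exponent × relative error)² to (δp/p)²:
  (1·δm/m)² = (1×0.0270)² = 0.000729;  (1·δv/v)² = (1×0.0690)² = 0.00476
δp/p = √(0.00549) = 0.0741
p = 294 kg·m/s, so δp = 0.0741 × 294 = 21.8 kg·m/s.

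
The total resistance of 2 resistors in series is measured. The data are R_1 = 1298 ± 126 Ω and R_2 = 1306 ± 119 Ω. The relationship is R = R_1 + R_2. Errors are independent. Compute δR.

Each term contributes (cᵢ δxᵢ)² to (δR)²:
  (δR_1)² = 15900;  (δR_2)² = 14200
δR = √(30000) = 173 Ω

173 Ω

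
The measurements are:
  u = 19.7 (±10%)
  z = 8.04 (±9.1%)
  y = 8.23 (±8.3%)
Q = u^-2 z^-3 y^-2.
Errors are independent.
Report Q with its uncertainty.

For a monomial Q ∝ u^-2, z^-3, y^-2, fractional errors add in quadrature:
  (-2·δu/u)² = (-2×0.100)² = 0.0400;  (-3·δz/z)² = (-3×0.0910)² = 0.0745;  (-2·δy/y)² = (-2×0.0830)² = 0.0276
δQ/Q = √(0.142) = 0.377
Q = 7.32e-08, so δQ = 0.377 × 7.32e-08 = 2.76e-08.

(7.32 ± 2.76) × 10^-8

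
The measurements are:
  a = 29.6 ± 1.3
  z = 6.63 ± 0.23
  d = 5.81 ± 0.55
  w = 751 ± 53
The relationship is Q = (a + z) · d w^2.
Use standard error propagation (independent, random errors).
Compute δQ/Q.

Let u = a + z = 36.2. δu = √(δa² + δz²) = √(1.69 + 0.0529) = 1.32, so δu/u = 0.0364.
Q is then a monomial in u, d, w:
δQ/Q = √((δu/u)² + (1·δd/d)² + (2·δw/w)²) = √(0.00133 + 0.00896 + 0.0199) = 0.174

0.174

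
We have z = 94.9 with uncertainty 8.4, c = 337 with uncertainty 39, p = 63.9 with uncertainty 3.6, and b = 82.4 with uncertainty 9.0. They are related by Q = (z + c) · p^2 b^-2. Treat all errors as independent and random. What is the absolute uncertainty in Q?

68.2

Let u = z + c = 432. δu = √(δz² + δc²) = √(70.6 + 1520) = 39.9, so δu/u = 0.0924.
Q is then a monomial in u, p, b:
δQ/Q = √((δu/u)² + (2·δp/p)² + (-2·δb/b)²) = √(0.00853 + 0.0127 + 0.0477) = 0.263
Q = 260, so δQ = 0.263 × 260 = 68.2.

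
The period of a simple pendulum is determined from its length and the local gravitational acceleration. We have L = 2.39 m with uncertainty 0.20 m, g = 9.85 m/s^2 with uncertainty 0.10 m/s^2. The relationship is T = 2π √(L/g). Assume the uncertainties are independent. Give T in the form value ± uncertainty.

3.10 ± 0.130 s

Since T is a product/quotient, work with relative uncertainties:
  (½·δL/L)² = (0.5×0.0837)² = 0.00175;  (−½·δg/g)² = (-0.5×0.0102)² = 2.58e-05
δT/T = √(0.00178) = 0.0421
T = 3.10 s, so δT = 0.0421 × 3.10 = 0.130 s.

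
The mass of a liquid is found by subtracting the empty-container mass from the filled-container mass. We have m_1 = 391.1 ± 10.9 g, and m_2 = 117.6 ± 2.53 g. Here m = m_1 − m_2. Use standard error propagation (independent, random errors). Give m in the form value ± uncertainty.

For a sum/difference, combine absolute errors in quadrature:
  (δm_1)² = 119;  (δm_2)² = 6.40
δm = √(125) = 11.2 g
m = 273.5 g.

273.5 ± 11.2 g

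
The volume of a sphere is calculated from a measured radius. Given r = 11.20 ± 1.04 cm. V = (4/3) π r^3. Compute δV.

V ∝ r^3, so δV/V = |3| · δr/r = 3 × 0.0929 = 0.279.
V = 5885 cm^3, so δV = 0.279 × 5885 = 1640 cm^3.

1640 cm^3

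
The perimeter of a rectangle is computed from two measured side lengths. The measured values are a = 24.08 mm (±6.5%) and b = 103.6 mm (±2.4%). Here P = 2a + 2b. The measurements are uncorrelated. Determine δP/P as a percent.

For a sum/difference, combine absolute errors in quadrature:
  (2·δa)² = 9.80;  (2·δb)² = 24.7
δP = √(34.5) = 5.88 mm
P = 255.4 mm, so δP/P = 5.88/255.4 = 0.0230.

2.30%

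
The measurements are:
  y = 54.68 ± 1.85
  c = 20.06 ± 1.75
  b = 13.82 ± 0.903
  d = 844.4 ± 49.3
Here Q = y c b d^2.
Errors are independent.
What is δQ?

Since Q is a product/quotient, work with relative uncertainties:
  (1·δy/y)² = (1×0.0338)² = 0.00114;  (1·δc/c)² = (1×0.0872)² = 0.00761;  (1·δb/b)² = (1×0.0653)² = 0.00427;  (2·δd/d)² = (2×0.0584)² = 0.0136
δQ/Q = √(0.0267) = 0.163
Q = 1.081e+10, so δQ = 0.163 × 1.081e+10 = 1.76e+09.

1.76e+09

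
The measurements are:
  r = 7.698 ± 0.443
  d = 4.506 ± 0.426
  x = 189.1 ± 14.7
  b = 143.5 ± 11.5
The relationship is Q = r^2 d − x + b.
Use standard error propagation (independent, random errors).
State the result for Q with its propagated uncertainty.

Let p = r^2·d = 267.0. δp/p = √((2·δr/r)² + (1·δd/d)²) = √(0.0132 + 0.00894) = 0.149, so δp = 39.8.
Q = p − x + b: δQ = √(δp² + δx² + δb²) = √(1580 + 216 + 132) = 43.9
Q = 221.4.

221.4 ± 43.9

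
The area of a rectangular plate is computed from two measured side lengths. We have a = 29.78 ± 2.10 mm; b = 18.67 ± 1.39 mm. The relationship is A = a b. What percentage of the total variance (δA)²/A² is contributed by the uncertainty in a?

(δA/A)² = (1·δa/a)² + (1·δb/b)²
  a term: (1×0.0705)² = 0.00497
  b term: (1×0.0745)² = 0.00554
Total = 0.0105. Share from a = 0.00497/0.0105 = 0.473.

47.3%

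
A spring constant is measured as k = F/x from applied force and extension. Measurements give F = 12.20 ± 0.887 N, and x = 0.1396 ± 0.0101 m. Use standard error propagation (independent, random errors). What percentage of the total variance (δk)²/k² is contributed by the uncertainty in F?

50.2%

(δk/k)² = (1·δF/F)² + (-1·δx/x)²
  F term: (1×0.0727)² = 0.00529
  x term: (-1×0.0723)² = 0.00523
Total = 0.0105. Share from F = 0.00529/0.0105 = 0.502.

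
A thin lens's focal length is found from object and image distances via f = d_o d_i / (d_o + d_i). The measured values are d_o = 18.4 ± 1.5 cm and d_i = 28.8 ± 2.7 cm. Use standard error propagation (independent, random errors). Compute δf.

0.693 cm

∂f/∂d_o = (d_i/(d_o+d_i))² = 0.372;  ∂f/∂d_i = (d_o/(d_o+d_i))² = 0.152
δf = √((∂f/∂d_o · δd_o)² + (∂f/∂d_i · δd_i)²) = √(0.312 + 0.168) = 0.693 cm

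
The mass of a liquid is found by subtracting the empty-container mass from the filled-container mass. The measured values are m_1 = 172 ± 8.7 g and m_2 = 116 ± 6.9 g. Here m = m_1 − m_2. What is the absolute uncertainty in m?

Sums and differences: (δm)² = Σ (cᵢ δxᵢ)².
  (δm_1)² = 75.7;  (δm_2)² = 47.6
δm = √(123) = 11.1 g

11.1 g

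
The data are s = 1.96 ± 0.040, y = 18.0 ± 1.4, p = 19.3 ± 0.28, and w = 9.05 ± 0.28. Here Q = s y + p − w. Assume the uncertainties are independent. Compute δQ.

2.86

Let h = s·y = 35.3. δh/h = √((1·δs/s)² + (1·δy/y)²) = √(0.000416 + 0.00605) = 0.0804, so δh = 2.84.
Q = h + p − w: δQ = √(δh² + δp² + δw²) = √(8.05 + 0.0784 + 0.0784) = 2.86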